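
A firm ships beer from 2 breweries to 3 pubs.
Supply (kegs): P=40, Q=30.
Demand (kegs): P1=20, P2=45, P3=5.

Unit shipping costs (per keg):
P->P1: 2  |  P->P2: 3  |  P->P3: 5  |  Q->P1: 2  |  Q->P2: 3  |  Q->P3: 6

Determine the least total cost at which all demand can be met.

200

An optimal shipping plan:
  P to P1: 20 × 2 = 40
  P to P2: 15 × 3 = 45
  P to P3: 5 × 5 = 25
  Q to P2: 30 × 3 = 90
Total = 40 + 45 + 25 + 90 = 200.
(Supply check: P ships 40; Q ships 30.)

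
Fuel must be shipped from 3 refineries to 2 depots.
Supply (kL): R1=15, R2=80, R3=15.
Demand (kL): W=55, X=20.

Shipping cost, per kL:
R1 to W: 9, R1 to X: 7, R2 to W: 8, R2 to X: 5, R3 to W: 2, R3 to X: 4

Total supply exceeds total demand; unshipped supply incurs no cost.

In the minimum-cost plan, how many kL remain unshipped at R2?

Minimum-cost shipments:
  R2 to W: 40 kL
  R2 to X: 20 kL
  R3 to W: 15 kL
Total cost = 450.
R2 ships 60 of its 80, leaving 20.

20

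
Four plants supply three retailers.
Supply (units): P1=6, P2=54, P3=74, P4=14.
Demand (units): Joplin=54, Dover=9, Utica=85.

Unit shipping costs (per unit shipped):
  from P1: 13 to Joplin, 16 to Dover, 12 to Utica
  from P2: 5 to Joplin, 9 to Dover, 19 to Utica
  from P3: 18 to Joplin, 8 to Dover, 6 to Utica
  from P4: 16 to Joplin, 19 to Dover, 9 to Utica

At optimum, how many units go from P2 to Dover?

0

Solving gives:
  P1->Utica: 6 × 12 = 72
  P2->Joplin: 54 × 5 = 270
  P3->Dover: 9 × 8 = 72
  P3->Utica: 65 × 6 = 390
  P4->Utica: 14 × 9 = 126
Total cost = 930.
The route P2→Dover is not used.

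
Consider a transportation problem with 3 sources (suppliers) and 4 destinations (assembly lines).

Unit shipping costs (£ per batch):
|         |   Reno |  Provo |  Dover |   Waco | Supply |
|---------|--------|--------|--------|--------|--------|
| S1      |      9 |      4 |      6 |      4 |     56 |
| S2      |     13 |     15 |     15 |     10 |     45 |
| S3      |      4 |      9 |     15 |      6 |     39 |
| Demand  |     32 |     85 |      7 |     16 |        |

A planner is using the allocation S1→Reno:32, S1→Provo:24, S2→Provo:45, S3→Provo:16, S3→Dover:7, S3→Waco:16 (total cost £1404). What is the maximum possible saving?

Current plan cost = 32·9 + 24·4 + 45·15 + 16·9 + 7·15 + 16·6 = £1404.
Optimal plan:
  S1–Provo: 56 batches
  S2–Provo: 22 batches
  S2–Dover: 7 batches
  S2–Waco: 16 batches
  S3–Reno: 32 batches
  S3–Provo: 7 batches
Optimal cost = £1010.
Saving = 1404 − 1010 = £394.

394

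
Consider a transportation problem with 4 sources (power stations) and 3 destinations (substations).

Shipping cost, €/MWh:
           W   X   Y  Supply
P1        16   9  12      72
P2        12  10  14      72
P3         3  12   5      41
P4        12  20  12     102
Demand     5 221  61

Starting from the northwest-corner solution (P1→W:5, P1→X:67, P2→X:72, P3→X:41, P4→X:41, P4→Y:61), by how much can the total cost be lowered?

80

Current plan cost = 5·16 + 67·9 + 72·10 + 41·12 + 41·20 + 61·12 = €3447.
Optimal plan:
  P1 to X: 72 MWh
  P2 to X: 72 MWh
  P3 to W: 5 MWh
  P3 to X: 36 MWh
  P4 to X: 41 MWh
  P4 to Y: 61 MWh
Optimal cost = €3367.
Saving = 3447 − 3367 = €80.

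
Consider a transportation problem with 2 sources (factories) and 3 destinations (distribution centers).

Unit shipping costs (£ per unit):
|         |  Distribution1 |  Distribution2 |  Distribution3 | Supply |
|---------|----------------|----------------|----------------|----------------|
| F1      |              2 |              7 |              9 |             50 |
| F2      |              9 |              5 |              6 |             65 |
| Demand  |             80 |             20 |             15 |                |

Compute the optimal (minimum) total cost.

560

A cheapest plan:
  F1→Distribution1: 50 × £2 = £100
  F2→Distribution1: 30 × £9 = £270
  F2→Distribution2: 20 × £5 = £100
  F2→Distribution3: 15 × £6 = £90
Total = 100 + 270 + 100 + 90 = £560.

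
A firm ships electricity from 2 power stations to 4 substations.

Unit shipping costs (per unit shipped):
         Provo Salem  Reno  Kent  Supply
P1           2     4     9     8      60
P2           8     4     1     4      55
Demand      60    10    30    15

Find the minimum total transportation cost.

250

Optimal allocation:
  P1->Provo: 60 MWh
  P2->Salem: 10 MWh
  P2->Reno: 30 MWh
  P2->Kent: 15 MWh
Total cost = 250.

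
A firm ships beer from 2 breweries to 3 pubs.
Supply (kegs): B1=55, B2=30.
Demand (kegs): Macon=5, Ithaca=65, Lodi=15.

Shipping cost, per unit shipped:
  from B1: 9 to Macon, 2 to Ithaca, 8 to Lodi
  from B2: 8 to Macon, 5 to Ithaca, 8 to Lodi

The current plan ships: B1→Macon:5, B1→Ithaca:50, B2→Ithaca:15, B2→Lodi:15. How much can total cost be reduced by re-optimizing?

20

Current plan cost = 5·9 + 50·2 + 15·5 + 15·8 = 340.
Optimal plan:
  B1->Ithaca: 55 kegs
  B2->Macon: 5 kegs
  B2->Ithaca: 10 kegs
  B2->Lodi: 15 kegs
Optimal cost = 320.
Saving = 340 − 320 = 20.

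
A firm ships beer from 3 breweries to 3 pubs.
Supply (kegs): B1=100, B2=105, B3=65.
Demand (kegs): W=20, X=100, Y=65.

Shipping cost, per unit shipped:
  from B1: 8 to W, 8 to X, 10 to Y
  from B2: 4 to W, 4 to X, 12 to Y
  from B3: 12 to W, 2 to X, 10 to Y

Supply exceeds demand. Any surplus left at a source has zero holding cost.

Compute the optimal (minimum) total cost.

1000

An optimal shipping plan:
  B1 to Y: 65 × 10 = 650
  B2 to W: 20 × 4 = 80
  B2 to X: 35 × 4 = 140
  B3 to X: 65 × 2 = 130
Total = 650 + 80 + 140 + 130 = 1000.
(Supply check: B1 ships 65; B2 ships 55; B3 ships 65.)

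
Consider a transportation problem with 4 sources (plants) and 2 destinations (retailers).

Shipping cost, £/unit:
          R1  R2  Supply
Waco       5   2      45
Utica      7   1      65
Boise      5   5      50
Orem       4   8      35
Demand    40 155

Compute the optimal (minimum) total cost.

545

A cheapest plan:
  Waco to R2: 45 × £2 = £90
  Utica to R2: 65 × £1 = £65
  Boise to R1: 5 × £5 = £25
  Boise to R2: 45 × £5 = £225
  Orem to R1: 35 × £4 = £140
Total = 90 + 65 + 25 + 225 + 140 = £545.
(Supply check: Waco ships 45; Utica ships 65; Boise ships 50; Orem ships 35.)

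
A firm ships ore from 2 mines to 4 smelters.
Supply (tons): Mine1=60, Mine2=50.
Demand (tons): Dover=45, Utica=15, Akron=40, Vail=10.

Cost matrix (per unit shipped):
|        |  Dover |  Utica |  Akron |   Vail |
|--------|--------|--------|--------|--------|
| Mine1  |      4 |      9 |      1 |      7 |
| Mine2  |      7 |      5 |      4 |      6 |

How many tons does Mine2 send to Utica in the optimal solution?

Solving gives:
  Mine1–Dover: 45 × 4 = 180
  Mine1–Akron: 15 × 1 = 15
  Mine2–Utica: 15 × 5 = 75
  Mine2–Akron: 25 × 4 = 100
  Mine2–Vail: 10 × 6 = 60
Total cost = 430.
So Mine2→Utica carries 15 tons.

15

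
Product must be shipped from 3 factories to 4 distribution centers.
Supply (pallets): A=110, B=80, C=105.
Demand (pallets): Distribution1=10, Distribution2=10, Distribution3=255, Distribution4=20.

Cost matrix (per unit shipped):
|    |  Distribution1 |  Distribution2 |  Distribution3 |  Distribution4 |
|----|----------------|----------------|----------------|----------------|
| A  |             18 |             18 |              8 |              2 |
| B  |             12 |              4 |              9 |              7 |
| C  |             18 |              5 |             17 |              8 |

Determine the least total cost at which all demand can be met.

Optimal allocation:
  A–Distribution3: 110 pallets
  B–Distribution3: 80 pallets
  C–Distribution1: 10 pallets
  C–Distribution2: 10 pallets
  C–Distribution3: 65 pallets
  C–Distribution4: 20 pallets
Total cost = 3095.

3095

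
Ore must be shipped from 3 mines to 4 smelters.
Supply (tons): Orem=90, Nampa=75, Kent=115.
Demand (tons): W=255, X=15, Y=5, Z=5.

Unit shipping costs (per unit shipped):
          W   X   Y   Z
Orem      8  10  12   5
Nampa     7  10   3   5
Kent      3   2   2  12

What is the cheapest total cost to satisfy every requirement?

1540

A cheapest plan:
  Orem->W: 85 × 8 = 680
  Orem->Z: 5 × 5 = 25
  Nampa->W: 70 × 7 = 490
  Nampa->Y: 5 × 3 = 15
  Kent->W: 100 × 3 = 300
  Kent->X: 15 × 2 = 30
Total = 680 + 25 + 490 + 15 + 300 + 30 = 1540.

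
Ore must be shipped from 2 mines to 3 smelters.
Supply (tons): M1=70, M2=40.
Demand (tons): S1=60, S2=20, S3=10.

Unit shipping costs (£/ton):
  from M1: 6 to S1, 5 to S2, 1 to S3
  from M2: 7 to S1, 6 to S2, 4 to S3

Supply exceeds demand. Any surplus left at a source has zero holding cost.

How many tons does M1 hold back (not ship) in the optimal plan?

Minimum-cost shipments:
  M1->S1: 40 × £6 = £240
  M1->S2: 20 × £5 = £100
  M1->S3: 10 × £1 = £10
  M2->S1: 20 × £7 = £140
Total cost = £490.
M1 ships 70 of its 70, leaving 0.

0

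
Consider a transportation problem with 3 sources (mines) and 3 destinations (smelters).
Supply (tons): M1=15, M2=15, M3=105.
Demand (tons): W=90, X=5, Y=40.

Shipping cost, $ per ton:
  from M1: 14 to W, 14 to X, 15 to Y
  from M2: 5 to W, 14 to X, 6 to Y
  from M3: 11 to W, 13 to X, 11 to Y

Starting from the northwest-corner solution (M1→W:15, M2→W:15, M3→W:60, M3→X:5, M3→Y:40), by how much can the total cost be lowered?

Current plan cost = 15·14 + 15·5 + 60·11 + 5·13 + 40·11 = $1450.
Optimal plan:
  M1 to W: 10 × $14 = $140
  M1 to X: 5 × $14 = $70
  M2 to W: 15 × $5 = $75
  M3 to W: 65 × $11 = $715
  M3 to Y: 40 × $11 = $440
Optimal cost = $1440.
Saving = 1450 − 1440 = $10.

10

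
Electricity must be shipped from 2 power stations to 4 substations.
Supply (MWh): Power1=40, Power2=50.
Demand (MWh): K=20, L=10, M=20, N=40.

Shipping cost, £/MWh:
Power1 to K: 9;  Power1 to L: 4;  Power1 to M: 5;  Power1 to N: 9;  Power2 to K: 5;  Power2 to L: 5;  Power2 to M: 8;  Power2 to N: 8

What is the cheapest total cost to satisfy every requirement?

One minimum-cost allocation:
  Power1→L: 10 × £4 = £40
  Power1→M: 20 × £5 = £100
  Power1→N: 10 × £9 = £90
  Power2→K: 20 × £5 = £100
  Power2→N: 30 × £8 = £240
Total = 40 + 100 + 90 + 100 + 240 = £570.

570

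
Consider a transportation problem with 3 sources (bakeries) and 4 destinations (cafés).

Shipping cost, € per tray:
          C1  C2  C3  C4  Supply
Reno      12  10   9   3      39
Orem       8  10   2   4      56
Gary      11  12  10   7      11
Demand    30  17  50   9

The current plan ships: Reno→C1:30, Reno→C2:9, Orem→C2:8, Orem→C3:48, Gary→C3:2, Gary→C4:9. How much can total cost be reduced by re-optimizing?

Current plan cost = 30·12 + 9·10 + 8·10 + 48·2 + 2·10 + 9·7 = €709.
Optimal plan:
  Reno to C1: 13 trays
  Reno to C2: 17 trays
  Reno to C4: 9 trays
  Orem to C1: 6 trays
  Orem to C3: 50 trays
  Gary to C1: 11 trays
Optimal cost = €622.
Saving = 709 − 622 = €87.

87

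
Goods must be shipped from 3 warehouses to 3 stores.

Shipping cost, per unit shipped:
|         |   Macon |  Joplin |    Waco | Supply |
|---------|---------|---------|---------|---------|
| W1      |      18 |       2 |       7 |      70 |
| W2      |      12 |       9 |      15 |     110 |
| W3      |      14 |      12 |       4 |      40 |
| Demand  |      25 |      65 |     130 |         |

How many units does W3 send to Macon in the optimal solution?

0

Optimal shipments:
  W1 to Waco: 70 × 7 = 490
  W2 to Macon: 25 × 12 = 300
  W2 to Joplin: 65 × 9 = 585
  W2 to Waco: 20 × 15 = 300
  W3 to Waco: 40 × 4 = 160
Total cost = 1835.
The route W3→Macon is not used.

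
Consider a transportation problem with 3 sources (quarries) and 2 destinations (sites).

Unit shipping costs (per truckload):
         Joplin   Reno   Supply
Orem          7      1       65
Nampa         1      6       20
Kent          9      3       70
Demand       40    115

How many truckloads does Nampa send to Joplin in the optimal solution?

The minimum-cost plan:
  Orem→Joplin: 20 × 7 = 140
  Orem→Reno: 45 × 1 = 45
  Nampa→Joplin: 20 × 1 = 20
  Kent→Reno: 70 × 3 = 210
Total cost = 415.
So Nampa→Joplin carries 20 truckloads.

20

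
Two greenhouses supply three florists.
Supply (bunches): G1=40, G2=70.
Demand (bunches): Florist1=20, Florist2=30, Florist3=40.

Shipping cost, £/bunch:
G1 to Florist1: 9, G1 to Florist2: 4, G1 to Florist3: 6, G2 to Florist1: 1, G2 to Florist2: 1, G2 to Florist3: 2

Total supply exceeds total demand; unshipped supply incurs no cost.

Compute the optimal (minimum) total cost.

190

One minimum-cost allocation:
  G1 to Florist2: 20 × £4 = £80
  G2 to Florist1: 20 × £1 = £20
  G2 to Florist2: 10 × £1 = £10
  G2 to Florist3: 40 × £2 = £80
Total = 80 + 20 + 10 + 80 = £190.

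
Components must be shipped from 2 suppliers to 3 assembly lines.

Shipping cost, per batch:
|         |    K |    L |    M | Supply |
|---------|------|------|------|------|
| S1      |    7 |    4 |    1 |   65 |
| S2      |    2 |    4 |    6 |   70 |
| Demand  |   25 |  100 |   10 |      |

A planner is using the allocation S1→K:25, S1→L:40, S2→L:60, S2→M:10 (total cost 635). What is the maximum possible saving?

175

Current plan cost = 25·7 + 40·4 + 60·4 + 10·6 = 635.
Optimal plan:
  S1->L: 55 × 4 = 220
  S1->M: 10 × 1 = 10
  S2->K: 25 × 2 = 50
  S2->L: 45 × 4 = 180
Optimal cost = 460.
Saving = 635 − 460 = 175.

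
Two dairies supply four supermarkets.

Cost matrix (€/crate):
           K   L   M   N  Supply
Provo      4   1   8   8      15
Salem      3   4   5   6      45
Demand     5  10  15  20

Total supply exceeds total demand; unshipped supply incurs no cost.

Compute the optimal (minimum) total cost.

220

Optimal allocation:
  Provo→L: 10 × €1 = €10
  Salem→K: 5 × €3 = €15
  Salem→M: 15 × €5 = €75
  Salem→N: 20 × €6 = €120
Total = 10 + 15 + 75 + 120 = €220.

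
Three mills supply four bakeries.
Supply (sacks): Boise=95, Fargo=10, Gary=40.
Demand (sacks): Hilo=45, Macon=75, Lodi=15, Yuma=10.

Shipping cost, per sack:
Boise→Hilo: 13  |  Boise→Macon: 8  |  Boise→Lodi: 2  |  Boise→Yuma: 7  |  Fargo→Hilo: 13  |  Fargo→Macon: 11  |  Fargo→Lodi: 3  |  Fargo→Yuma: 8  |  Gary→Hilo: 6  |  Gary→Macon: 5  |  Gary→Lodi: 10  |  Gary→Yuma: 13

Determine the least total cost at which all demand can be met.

1010

An optimal shipping plan:
  Boise–Macon: 75 × 8 = 600
  Boise–Lodi: 10 × 2 = 20
  Boise–Yuma: 10 × 7 = 70
  Fargo–Hilo: 5 × 13 = 65
  Fargo–Lodi: 5 × 3 = 15
  Gary–Hilo: 40 × 6 = 240
Total = 600 + 20 + 70 + 65 + 15 + 240 = 1010.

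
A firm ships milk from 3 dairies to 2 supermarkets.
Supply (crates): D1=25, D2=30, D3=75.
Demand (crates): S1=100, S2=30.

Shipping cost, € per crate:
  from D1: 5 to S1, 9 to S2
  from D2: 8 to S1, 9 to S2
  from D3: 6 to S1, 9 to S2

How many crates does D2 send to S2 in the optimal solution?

30

Solving gives:
  D1→S1: 25 × €5 = €125
  D2→S2: 30 × €9 = €270
  D3→S1: 75 × €6 = €450
Total cost = €845.
So D2→S2 carries 30 crates.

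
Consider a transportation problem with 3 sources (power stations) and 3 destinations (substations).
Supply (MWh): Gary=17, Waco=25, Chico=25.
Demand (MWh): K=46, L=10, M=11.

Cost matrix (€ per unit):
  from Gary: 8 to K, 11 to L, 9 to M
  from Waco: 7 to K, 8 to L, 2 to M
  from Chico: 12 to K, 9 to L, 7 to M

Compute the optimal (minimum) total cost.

An optimal shipping plan:
  Gary->K: 17 MWh
  Waco->K: 14 MWh
  Waco->M: 11 MWh
  Chico->K: 15 MWh
  Chico->L: 10 MWh
Total cost = €526.

526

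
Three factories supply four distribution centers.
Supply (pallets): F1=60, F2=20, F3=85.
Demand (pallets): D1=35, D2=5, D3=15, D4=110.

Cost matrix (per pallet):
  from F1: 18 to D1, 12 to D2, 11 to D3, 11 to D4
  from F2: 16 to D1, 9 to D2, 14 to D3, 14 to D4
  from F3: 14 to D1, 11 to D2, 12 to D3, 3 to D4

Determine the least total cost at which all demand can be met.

1340

A cheapest plan:
  F1–D1: 20 × 18 = 360
  F1–D3: 15 × 11 = 165
  F1–D4: 25 × 11 = 275
  F2–D1: 15 × 16 = 240
  F2–D2: 5 × 9 = 45
  F3–D4: 85 × 3 = 255
Total = 360 + 165 + 275 + 240 + 45 + 255 = 1340.
(Supply check: F1 ships 60; F2 ships 20; F3 ships 85.)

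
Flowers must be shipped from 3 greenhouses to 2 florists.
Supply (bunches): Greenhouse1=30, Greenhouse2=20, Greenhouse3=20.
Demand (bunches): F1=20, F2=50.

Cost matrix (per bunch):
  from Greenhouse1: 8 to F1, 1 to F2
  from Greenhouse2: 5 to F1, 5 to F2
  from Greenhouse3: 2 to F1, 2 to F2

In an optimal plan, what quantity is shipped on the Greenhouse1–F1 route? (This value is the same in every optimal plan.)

Solving gives:
  Greenhouse1→F2: 30 × 1 = 30
  Greenhouse2→F1: 20 × 5 = 100
  Greenhouse3→F2: 20 × 2 = 40
Total cost = 170.
The route Greenhouse1→F1 is not used.

0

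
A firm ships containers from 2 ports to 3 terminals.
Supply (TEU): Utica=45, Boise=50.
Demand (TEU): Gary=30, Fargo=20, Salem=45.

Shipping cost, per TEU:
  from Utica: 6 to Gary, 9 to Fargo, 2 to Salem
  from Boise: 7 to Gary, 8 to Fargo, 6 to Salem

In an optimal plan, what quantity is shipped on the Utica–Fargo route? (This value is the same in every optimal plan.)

0

Solving gives:
  Utica→Salem: 45 × 2 = 90
  Boise→Gary: 30 × 7 = 210
  Boise→Fargo: 20 × 8 = 160
Total cost = 460.
The route Utica→Fargo is not used.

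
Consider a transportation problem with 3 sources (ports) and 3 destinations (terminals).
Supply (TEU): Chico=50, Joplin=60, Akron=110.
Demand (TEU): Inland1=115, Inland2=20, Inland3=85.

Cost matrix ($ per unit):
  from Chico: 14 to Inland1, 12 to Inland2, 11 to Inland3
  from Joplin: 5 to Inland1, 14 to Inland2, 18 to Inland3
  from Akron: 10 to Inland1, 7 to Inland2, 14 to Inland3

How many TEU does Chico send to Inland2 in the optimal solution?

0

Solving gives:
  Chico to Inland3: 50 × $11 = $550
  Joplin to Inland1: 60 × $5 = $300
  Akron to Inland1: 55 × $10 = $550
  Akron to Inland2: 20 × $7 = $140
  Akron to Inland3: 35 × $14 = $490
Total cost = $2030.
The route Chico→Inland2 is not used.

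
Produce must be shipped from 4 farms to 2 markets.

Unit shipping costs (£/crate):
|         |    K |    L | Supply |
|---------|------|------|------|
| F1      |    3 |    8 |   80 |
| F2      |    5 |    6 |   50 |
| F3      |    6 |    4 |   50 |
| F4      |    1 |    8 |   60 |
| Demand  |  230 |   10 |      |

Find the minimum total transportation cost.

830

One minimum-cost allocation:
  F1 to K: 80 × £3 = £240
  F2 to K: 50 × £5 = £250
  F3 to K: 40 × £6 = £240
  F3 to L: 10 × £4 = £40
  F4 to K: 60 × £1 = £60
Total = 240 + 250 + 240 + 40 + 60 = £830.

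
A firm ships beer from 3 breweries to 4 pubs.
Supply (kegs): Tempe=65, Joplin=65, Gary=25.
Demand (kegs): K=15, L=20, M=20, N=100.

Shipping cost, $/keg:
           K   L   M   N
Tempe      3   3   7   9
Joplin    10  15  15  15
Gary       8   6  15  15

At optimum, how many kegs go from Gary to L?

Solving gives:
  Tempe->K: 10 × $3 = $30
  Tempe->M: 20 × $7 = $140
  Tempe->N: 35 × $9 = $315
  Joplin->N: 65 × $15 = $975
  Gary->K: 5 × $8 = $40
  Gary->L: 20 × $6 = $120
Total cost = $1620.
So Gary→L carries 20 kegs.

20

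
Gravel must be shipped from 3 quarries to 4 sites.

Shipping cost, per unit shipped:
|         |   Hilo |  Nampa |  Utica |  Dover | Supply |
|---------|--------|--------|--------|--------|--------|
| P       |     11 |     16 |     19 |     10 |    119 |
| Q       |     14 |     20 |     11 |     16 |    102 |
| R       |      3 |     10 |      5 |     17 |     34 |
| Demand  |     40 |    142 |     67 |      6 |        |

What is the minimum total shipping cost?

An optimal shipping plan:
  P to Nampa: 113 × 16 = 1808
  P to Dover: 6 × 10 = 60
  Q to Hilo: 6 × 14 = 84
  Q to Nampa: 29 × 20 = 580
  Q to Utica: 67 × 11 = 737
  R to Hilo: 34 × 3 = 102
Total = 1808 + 60 + 84 + 580 + 737 + 102 = 3371.
(Supply check: P ships 119; Q ships 102; R ships 34.)

3371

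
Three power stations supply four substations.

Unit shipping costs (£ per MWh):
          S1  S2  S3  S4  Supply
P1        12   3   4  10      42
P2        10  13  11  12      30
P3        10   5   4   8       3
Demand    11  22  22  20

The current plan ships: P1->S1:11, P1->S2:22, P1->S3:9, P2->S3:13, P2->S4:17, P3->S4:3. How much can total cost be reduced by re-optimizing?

105

Current plan cost = 11·12 + 22·3 + 9·4 + 13·11 + 17·12 + 3·8 = £605.
Optimal plan:
  P1–S2: 22 × £3 = £66
  P1–S3: 20 × £4 = £80
  P2–S1: 11 × £10 = £110
  P2–S4: 19 × £12 = £228
  P3–S3: 2 × £4 = £8
  P3–S4: 1 × £8 = £8
Optimal cost = £500.
Saving = 605 − 500 = £105.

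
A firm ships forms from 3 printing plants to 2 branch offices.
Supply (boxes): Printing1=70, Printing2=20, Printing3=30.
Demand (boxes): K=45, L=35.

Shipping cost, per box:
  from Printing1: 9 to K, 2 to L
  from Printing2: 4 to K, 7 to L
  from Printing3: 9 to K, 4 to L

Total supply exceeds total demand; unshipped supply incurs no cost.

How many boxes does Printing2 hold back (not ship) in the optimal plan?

An optimal plan:
  Printing1→L: 35 × 2 = 70
  Printing2→K: 20 × 4 = 80
  Printing3→K: 25 × 9 = 225
Total cost = 375.
Printing2 ships 20 of its 20, leaving 0.

0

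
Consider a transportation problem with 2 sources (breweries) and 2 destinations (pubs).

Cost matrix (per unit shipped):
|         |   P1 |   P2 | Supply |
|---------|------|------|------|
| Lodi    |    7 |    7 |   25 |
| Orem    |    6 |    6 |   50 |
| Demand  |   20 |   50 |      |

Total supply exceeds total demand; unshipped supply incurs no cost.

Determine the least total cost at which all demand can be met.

440

A cheapest plan:
  Lodi to P1: 20 × 7 = 140
  Orem to P2: 50 × 6 = 300
Total = 140 + 300 = 440.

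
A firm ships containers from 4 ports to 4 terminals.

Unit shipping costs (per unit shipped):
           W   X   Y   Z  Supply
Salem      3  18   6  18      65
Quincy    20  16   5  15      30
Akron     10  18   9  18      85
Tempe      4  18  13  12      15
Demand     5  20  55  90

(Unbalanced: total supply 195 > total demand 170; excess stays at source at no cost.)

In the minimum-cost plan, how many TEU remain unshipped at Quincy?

An optimal plan:
  Salem–W: 5 × 3 = 15
  Salem–X: 5 × 18 = 90
  Salem–Y: 55 × 6 = 330
  Quincy–Z: 30 × 15 = 450
  Akron–X: 15 × 18 = 270
  Akron–Z: 45 × 18 = 810
  Tempe–Z: 15 × 12 = 180
Total cost = 2145.
Quincy ships 30 of its 30, leaving 0.

0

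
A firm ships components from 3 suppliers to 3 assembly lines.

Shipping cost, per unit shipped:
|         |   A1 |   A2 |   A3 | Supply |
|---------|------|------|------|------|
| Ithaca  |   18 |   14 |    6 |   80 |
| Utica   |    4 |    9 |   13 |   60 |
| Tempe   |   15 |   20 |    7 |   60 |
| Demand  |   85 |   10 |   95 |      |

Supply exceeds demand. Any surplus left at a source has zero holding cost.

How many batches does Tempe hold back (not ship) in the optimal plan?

An optimal plan:
  Ithaca to A2: 10 batches
  Ithaca to A3: 70 batches
  Utica to A1: 60 batches
  Tempe to A1: 25 batches
  Tempe to A3: 25 batches
Total cost = 1350.
Tempe ships 50 of its 60, leaving 10.

10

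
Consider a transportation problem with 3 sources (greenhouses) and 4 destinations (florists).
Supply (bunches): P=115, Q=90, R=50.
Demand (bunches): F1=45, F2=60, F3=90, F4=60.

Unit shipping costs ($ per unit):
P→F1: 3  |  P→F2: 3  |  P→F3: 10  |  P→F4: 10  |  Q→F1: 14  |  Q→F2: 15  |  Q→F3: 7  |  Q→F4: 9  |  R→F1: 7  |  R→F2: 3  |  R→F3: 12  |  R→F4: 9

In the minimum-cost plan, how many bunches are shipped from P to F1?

The minimum-cost plan:
  P->F1: 45 × $3 = $135
  P->F2: 60 × $3 = $180
  P->F4: 10 × $10 = $100
  Q->F3: 90 × $7 = $630
  R->F4: 50 × $9 = $450
Total cost = $1495.
So P→F1 carries 45 bunches.

45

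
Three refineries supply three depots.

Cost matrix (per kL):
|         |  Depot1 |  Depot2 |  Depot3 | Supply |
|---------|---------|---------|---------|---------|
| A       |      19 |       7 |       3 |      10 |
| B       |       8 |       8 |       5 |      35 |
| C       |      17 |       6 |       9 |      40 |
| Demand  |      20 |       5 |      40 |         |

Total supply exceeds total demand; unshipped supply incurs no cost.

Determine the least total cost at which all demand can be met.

430

An optimal shipping plan:
  A–Depot3: 10 × 3 = 30
  B–Depot1: 20 × 8 = 160
  B–Depot3: 15 × 5 = 75
  C–Depot2: 5 × 6 = 30
  C–Depot3: 15 × 9 = 135
Total = 30 + 160 + 75 + 30 + 135 = 430.
(Supply check: A ships 10; B ships 35; C ships 20.)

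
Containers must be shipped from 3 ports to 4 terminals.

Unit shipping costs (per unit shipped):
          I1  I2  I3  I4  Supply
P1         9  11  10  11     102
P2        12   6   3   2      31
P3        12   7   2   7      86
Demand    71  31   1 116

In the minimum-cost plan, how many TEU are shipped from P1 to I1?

The minimum-cost plan:
  P1 to I1: 71 × 9 = 639
  P1 to I2: 31 × 11 = 341
  P2 to I4: 31 × 2 = 62
  P3 to I3: 1 × 2 = 2
  P3 to I4: 85 × 7 = 595
Total cost = 1639.
So P1→I1 carries 71 TEU.

71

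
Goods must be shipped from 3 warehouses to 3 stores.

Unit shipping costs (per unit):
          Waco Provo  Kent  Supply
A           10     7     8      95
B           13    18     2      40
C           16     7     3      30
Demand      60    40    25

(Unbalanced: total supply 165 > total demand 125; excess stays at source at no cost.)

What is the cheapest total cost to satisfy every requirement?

One minimum-cost allocation:
  A->Waco: 60 × 10 = 600
  A->Provo: 35 × 7 = 245
  B->Kent: 25 × 2 = 50
  C->Provo: 5 × 7 = 35
Total = 600 + 245 + 50 + 35 = 930.
(Supply check: A ships 95; B ships 25; C ships 5.)

930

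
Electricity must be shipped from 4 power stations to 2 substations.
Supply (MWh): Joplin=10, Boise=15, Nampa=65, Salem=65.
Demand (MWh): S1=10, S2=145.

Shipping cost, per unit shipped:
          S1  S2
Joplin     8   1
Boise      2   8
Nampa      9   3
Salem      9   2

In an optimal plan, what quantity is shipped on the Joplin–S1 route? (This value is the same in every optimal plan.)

0

Optimal shipments:
  Joplin–S2: 10 × 1 = 10
  Boise–S1: 10 × 2 = 20
  Boise–S2: 5 × 8 = 40
  Nampa–S2: 65 × 3 = 195
  Salem–S2: 65 × 2 = 130
Total cost = 395.
The route Joplin→S1 is not used.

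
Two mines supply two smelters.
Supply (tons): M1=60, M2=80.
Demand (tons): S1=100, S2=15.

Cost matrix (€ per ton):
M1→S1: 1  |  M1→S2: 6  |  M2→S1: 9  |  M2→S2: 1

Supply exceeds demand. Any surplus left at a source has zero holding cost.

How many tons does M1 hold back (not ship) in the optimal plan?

An optimal plan:
  M1->S1: 60 × €1 = €60
  M2->S1: 40 × €9 = €360
  M2->S2: 15 × €1 = €15
Total cost = €435.
M1 ships 60 of its 60, leaving 0.

0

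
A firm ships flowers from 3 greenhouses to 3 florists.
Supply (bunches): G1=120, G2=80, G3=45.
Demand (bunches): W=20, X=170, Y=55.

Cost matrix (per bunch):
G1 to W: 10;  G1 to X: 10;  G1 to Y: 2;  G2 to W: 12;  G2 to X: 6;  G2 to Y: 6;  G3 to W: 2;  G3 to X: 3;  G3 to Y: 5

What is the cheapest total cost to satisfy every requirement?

Optimal allocation:
  G1->X: 65 × 10 = 650
  G1->Y: 55 × 2 = 110
  G2->X: 80 × 6 = 480
  G3->W: 20 × 2 = 40
  G3->X: 25 × 3 = 75
Total = 650 + 110 + 480 + 40 + 75 = 1355.
(Supply check: G1 ships 120; G2 ships 80; G3 ships 45.)

1355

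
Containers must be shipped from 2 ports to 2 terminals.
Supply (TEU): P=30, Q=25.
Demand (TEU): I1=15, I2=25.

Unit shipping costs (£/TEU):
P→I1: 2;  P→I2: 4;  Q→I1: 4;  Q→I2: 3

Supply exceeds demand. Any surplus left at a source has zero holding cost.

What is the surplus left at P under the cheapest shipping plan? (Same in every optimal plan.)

An optimal plan:
  P–I1: 15 TEU
  Q–I2: 25 TEU
Total cost = £105.
P ships 15 of its 30, leaving 15.

15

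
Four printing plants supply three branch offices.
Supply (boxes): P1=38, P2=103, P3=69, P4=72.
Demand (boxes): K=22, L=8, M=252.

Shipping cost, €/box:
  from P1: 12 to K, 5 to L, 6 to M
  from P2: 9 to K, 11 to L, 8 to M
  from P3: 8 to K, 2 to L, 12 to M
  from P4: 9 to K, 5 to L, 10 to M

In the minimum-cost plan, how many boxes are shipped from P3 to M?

39

The minimum-cost plan:
  P1–M: 38 × €6 = €228
  P2–M: 103 × €8 = €824
  P3–K: 22 × €8 = €176
  P3–L: 8 × €2 = €16
  P3–M: 39 × €12 = €468
  P4–M: 72 × €10 = €720
Total cost = €2432.
So P3→M carries 39 boxes.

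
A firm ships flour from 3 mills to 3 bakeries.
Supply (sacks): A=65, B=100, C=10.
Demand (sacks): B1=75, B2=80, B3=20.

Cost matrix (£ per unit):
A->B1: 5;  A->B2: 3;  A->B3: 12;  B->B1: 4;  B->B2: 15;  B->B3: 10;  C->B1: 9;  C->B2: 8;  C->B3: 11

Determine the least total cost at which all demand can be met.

850

One minimum-cost allocation:
  A–B2: 65 × £3 = £195
  B–B1: 75 × £4 = £300
  B–B2: 5 × £15 = £75
  B–B3: 20 × £10 = £200
  C–B2: 10 × £8 = £80
Total = 195 + 300 + 75 + 200 + 80 = £850.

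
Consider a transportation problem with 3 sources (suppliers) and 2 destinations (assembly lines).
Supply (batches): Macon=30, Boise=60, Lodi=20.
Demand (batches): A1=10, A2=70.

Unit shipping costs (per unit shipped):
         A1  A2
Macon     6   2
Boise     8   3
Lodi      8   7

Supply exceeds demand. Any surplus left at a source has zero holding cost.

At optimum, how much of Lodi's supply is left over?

An optimal plan:
  Macon to A1: 10 × 6 = 60
  Macon to A2: 20 × 2 = 40
  Boise to A2: 50 × 3 = 150
Total cost = 250.
Lodi ships 0 of its 20, leaving 20.

20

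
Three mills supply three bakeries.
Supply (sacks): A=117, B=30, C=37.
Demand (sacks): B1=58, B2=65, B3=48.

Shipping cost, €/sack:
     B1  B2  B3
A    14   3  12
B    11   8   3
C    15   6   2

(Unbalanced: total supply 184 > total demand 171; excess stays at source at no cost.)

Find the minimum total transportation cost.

Optimal allocation:
  A->B1: 39 × €14 = €546
  A->B2: 65 × €3 = €195
  B->B1: 19 × €11 = €209
  B->B3: 11 × €3 = €33
  C->B3: 37 × €2 = €74
Total = 546 + 195 + 209 + 33 + 74 = €1057.

1057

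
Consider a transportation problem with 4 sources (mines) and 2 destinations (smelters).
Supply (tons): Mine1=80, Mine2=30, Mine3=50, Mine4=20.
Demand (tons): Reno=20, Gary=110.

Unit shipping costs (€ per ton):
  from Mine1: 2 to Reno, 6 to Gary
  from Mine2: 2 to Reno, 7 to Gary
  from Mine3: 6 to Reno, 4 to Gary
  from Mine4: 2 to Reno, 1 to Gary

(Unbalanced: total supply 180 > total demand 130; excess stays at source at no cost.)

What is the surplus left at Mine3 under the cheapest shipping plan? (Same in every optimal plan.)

An optimal plan:
  Mine1→Gary: 40 tons
  Mine2→Reno: 20 tons
  Mine3→Gary: 50 tons
  Mine4→Gary: 20 tons
Total cost = €500.
Mine3 ships 50 of its 50, leaving 0.

0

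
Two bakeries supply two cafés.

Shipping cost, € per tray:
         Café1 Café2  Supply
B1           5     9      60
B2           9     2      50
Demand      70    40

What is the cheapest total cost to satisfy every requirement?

470

Optimal allocation:
  B1–Café1: 60 × €5 = €300
  B2–Café1: 10 × €9 = €90
  B2–Café2: 40 × €2 = €80
Total = 300 + 90 + 80 = €470.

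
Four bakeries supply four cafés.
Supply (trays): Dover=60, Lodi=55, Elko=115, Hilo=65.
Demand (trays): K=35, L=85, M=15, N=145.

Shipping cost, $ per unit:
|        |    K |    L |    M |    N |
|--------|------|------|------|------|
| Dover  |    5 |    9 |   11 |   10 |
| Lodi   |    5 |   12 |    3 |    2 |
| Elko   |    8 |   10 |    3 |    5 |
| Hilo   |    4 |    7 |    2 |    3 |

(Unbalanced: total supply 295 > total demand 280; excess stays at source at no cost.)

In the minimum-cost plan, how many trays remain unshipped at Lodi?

0

Minimum-cost shipments:
  Dover–K: 35 × $5 = $175
  Dover–L: 25 × $9 = $225
  Lodi–N: 55 × $2 = $110
  Elko–M: 15 × $3 = $45
  Elko–N: 85 × $5 = $425
  Hilo–L: 60 × $7 = $420
  Hilo–N: 5 × $3 = $15
Total cost = $1415.
Lodi ships 55 of its 55, leaving 0.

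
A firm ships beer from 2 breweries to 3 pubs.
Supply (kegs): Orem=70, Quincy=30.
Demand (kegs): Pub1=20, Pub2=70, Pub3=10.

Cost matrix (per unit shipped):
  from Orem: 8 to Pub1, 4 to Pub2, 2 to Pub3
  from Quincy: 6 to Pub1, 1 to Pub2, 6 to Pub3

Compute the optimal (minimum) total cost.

370

A cheapest plan:
  Orem→Pub1: 20 × 8 = 160
  Orem→Pub2: 40 × 4 = 160
  Orem→Pub3: 10 × 2 = 20
  Quincy→Pub2: 30 × 1 = 30
Total = 160 + 160 + 20 + 30 = 370.
(Supply check: Orem ships 70; Quincy ships 30.)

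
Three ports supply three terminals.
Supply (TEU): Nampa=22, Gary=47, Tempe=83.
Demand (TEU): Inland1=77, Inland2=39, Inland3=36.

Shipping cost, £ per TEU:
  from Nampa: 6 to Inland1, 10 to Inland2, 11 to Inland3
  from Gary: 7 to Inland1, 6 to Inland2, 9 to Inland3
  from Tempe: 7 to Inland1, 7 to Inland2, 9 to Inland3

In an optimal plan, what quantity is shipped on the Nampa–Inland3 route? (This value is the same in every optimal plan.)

0

Solving gives:
  Nampa→Inland1: 22 × £6 = £132
  Gary→Inland2: 39 × £6 = £234
  Gary→Inland3: 8 × £9 = £72
  Tempe→Inland1: 55 × £7 = £385
  Tempe→Inland3: 28 × £9 = £252
Total cost = £1075.
The route Nampa→Inland3 is not used.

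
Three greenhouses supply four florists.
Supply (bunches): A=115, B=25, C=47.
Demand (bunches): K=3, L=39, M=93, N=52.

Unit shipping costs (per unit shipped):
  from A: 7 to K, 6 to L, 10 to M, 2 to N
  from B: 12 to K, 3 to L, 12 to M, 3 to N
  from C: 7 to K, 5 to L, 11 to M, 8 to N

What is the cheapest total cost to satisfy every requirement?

1230

An optimal shipping plan:
  A→M: 63 × 10 = 630
  A→N: 52 × 2 = 104
  B→L: 25 × 3 = 75
  C→K: 3 × 7 = 21
  C→L: 14 × 5 = 70
  C→M: 30 × 11 = 330
Total = 630 + 104 + 75 + 21 + 70 + 330 = 1230.
(Supply check: A ships 115; B ships 25; C ships 47.)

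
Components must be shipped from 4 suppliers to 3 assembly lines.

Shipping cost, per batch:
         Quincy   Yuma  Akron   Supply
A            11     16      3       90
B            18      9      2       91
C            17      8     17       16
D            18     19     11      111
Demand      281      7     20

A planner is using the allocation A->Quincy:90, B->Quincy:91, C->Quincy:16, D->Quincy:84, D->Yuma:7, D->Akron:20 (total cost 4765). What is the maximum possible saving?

Current plan cost = 90·11 + 91·18 + 16·17 + 84·18 + 7·19 + 20·11 = 4765.
Optimal plan:
  A->Quincy: 90 × 11 = 990
  B->Quincy: 64 × 18 = 1152
  B->Yuma: 7 × 9 = 63
  B->Akron: 20 × 2 = 40
  C->Quincy: 16 × 17 = 272
  D->Quincy: 111 × 18 = 1998
Optimal cost = 4515.
Saving = 4765 − 4515 = 250.

250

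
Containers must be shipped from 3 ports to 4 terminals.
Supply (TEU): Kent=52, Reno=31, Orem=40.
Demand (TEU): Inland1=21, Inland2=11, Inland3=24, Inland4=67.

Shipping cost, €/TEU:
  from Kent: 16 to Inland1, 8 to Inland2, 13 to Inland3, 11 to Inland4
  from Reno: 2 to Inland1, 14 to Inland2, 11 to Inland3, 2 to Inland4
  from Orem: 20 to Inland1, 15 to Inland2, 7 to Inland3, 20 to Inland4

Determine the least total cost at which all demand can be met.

A cheapest plan:
  Kent→Inland4: 52 × €11 = €572
  Reno→Inland1: 16 × €2 = €32
  Reno→Inland4: 15 × €2 = €30
  Orem→Inland1: 5 × €20 = €100
  Orem→Inland2: 11 × €15 = €165
  Orem→Inland3: 24 × €7 = €168
Total = 572 + 32 + 30 + 100 + 165 + 168 = €1067.

1067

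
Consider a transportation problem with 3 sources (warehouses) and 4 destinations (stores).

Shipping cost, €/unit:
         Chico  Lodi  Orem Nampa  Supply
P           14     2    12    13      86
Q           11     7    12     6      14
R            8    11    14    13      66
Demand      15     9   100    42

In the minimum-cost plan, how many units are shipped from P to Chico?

0

The minimum-cost plan:
  P–Lodi: 9 × €2 = €18
  P–Orem: 77 × €12 = €924
  Q–Nampa: 14 × €6 = €84
  R–Chico: 15 × €8 = €120
  R–Orem: 23 × €14 = €322
  R–Nampa: 28 × €13 = €364
Total cost = €1832.
The route P→Chico is not used.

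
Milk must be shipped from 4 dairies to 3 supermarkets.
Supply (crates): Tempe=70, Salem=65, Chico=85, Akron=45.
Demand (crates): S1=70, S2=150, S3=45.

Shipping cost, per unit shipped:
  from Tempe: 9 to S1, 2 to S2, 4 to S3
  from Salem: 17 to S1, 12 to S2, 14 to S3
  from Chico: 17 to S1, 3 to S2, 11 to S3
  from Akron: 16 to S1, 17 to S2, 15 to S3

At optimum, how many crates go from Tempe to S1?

0

The minimum-cost plan:
  Tempe–S2: 65 × 2 = 130
  Tempe–S3: 5 × 4 = 20
  Salem–S1: 25 × 17 = 425
  Salem–S3: 40 × 14 = 560
  Chico–S2: 85 × 3 = 255
  Akron–S1: 45 × 16 = 720
Total cost = 2110.
The route Tempe→S1 is not used.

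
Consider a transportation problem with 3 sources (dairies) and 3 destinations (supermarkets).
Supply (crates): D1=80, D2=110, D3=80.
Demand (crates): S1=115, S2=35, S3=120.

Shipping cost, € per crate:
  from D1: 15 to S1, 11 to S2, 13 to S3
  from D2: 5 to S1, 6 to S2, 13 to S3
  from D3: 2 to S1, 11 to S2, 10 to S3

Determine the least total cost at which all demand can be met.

2105

An optimal shipping plan:
  D1→S3: 80 crates
  D2→S1: 75 crates
  D2→S2: 35 crates
  D3→S1: 40 crates
  D3→S3: 40 crates
Total cost = €2105.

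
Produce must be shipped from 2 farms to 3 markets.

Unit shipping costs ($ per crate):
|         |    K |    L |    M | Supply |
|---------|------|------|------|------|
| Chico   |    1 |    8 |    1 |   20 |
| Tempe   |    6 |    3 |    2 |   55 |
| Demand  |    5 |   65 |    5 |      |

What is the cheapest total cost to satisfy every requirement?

255

A cheapest plan:
  Chico->K: 5 × $1 = $5
  Chico->L: 10 × $8 = $80
  Chico->M: 5 × $1 = $5
  Tempe->L: 55 × $3 = $165
Total = 5 + 80 + 5 + 165 = $255.
(Supply check: Chico ships 20; Tempe ships 55.)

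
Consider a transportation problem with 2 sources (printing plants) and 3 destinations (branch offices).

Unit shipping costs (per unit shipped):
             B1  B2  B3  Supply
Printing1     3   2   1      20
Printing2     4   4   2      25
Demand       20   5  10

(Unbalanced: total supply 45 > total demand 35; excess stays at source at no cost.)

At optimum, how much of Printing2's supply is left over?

10

An optimal plan:
  Printing1→B1: 15 × 3 = 45
  Printing1→B2: 5 × 2 = 10
  Printing2→B1: 5 × 4 = 20
  Printing2→B3: 10 × 2 = 20
Total cost = 95.
Printing2 ships 15 of its 25, leaving 10.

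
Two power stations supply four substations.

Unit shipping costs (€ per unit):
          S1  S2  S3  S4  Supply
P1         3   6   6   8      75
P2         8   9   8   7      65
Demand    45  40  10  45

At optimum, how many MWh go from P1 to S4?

0

Solving gives:
  P1 to S1: 45 × €3 = €135
  P1 to S2: 30 × €6 = €180
  P2 to S2: 10 × €9 = €90
  P2 to S3: 10 × €8 = €80
  P2 to S4: 45 × €7 = €315
Total cost = €800.
The route P1→S4 is not used.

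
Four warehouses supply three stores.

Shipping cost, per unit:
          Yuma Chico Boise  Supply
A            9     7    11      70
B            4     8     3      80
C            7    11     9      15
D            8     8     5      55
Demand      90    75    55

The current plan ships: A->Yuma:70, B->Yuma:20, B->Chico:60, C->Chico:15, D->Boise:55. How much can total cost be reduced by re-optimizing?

430

Current plan cost = 70·9 + 20·4 + 60·8 + 15·11 + 55·5 = 1630.
Optimal plan:
  A–Chico: 70 × 7 = 490
  B–Yuma: 75 × 4 = 300
  B–Boise: 5 × 3 = 15
  C–Yuma: 15 × 7 = 105
  D–Chico: 5 × 8 = 40
  D–Boise: 50 × 5 = 250
Optimal cost = 1200.
Saving = 1630 − 1200 = 430.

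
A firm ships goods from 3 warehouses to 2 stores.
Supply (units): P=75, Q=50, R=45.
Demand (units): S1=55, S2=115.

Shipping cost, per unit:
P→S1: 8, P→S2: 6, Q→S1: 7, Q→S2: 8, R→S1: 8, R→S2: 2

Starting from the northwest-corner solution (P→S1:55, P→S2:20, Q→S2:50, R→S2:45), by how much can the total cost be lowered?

Current plan cost = 55·8 + 20·6 + 50·8 + 45·2 = 1050.
Optimal plan:
  P–S1: 5 × 8 = 40
  P–S2: 70 × 6 = 420
  Q–S1: 50 × 7 = 350
  R–S2: 45 × 2 = 90
Optimal cost = 900.
Saving = 1050 − 900 = 150.

150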